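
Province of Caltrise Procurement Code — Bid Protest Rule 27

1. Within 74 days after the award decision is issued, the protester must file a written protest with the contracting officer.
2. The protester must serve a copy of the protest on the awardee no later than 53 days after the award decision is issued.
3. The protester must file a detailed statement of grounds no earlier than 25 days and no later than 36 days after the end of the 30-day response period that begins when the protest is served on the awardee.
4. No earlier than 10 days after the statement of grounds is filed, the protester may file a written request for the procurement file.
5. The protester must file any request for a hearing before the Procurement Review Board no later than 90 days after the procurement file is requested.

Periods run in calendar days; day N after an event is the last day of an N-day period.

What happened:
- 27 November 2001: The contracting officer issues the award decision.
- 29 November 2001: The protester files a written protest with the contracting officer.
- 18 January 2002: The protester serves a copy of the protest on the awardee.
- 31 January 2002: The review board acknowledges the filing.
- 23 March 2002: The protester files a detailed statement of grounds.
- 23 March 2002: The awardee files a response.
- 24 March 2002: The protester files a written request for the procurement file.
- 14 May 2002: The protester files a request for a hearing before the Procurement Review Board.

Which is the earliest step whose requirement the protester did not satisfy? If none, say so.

(1) due by 27 November 2001 + 74 days = 9 February 2002; 29 November 2001 is within that limit.
(2) due by 27 November 2001 + 53 days = 19 January 2002; completed 18 January 2002, before the deadline.
(3) the permitted window runs from 17 February 2002 + 25 = 14 March 2002 to 17 February 2002 + 36 = 25 March 2002; done 23 March 2002 — within the window.
(4) permitted from 23 March 2002 + 10 days = 2 April 2002 onward; acted on 24 March 2002, 9 days prematurely.
That is the first point of non-compliance.

Step 4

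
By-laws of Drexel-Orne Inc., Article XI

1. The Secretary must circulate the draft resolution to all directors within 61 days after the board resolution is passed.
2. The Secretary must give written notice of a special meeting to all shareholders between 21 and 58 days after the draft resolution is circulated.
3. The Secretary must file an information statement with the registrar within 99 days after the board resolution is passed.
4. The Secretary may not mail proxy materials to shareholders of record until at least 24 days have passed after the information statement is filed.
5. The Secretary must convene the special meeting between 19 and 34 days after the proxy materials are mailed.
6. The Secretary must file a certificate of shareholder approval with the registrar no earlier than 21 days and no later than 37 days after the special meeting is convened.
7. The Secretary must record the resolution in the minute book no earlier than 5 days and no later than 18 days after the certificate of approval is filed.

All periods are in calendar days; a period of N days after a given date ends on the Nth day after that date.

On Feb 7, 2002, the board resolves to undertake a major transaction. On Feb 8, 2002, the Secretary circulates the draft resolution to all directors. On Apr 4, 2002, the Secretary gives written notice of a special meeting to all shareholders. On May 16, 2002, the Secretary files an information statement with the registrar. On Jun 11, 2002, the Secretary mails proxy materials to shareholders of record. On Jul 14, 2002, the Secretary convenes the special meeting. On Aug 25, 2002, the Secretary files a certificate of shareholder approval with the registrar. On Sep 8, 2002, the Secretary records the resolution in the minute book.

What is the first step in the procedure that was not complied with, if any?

Step 6

Step 1: 61 days after Feb 7, 2002 (when the board resolution is passed) is Apr 9, 2002; done Feb 8, 2002 — timely.
Step 2: the window is 21–58 days after Feb 8, 2002 (when the draft resolution is circulated), so Mar 1, 2002 through Apr 7, 2002; Apr 4, 2002 falls inside that range.
Step 3: 99 days after Feb 7, 2002 (when the board resolution is passed) is May 17, 2002; done May 16, 2002 — timely.
Step 4: the earliest permitted date is 24 days after May 16, 2002 (when the information statement is filed), i.e. Jun 9, 2002; Jun 11, 2002 is on or after that date.
Step 5: the window is 19–34 days after Jun 11, 2002 (when the proxy materials are mailed), so Jun 30, 2002 through Jul 15, 2002; done Jul 14, 2002 — within the window.
Step 6: the window is 21–37 days after Jul 14, 2002 (when the special meeting is convened), so Aug 4, 2002 through Aug 20, 2002; Aug 25, 2002 is 5 days past the end of the window.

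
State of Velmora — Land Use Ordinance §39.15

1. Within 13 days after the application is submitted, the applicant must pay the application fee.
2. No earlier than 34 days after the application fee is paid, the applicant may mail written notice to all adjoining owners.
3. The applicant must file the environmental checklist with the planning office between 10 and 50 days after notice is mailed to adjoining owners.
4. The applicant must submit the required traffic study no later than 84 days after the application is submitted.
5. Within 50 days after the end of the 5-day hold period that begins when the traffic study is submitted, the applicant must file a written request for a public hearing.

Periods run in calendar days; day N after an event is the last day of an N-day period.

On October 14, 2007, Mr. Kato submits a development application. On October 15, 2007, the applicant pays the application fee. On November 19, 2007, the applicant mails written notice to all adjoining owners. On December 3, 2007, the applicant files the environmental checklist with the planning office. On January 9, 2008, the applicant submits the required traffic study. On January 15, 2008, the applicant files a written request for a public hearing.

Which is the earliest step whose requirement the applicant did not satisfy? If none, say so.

Step 1: 13 days after October 14, 2007 (when the application is submitted) is October 27, 2007; done October 15, 2007 — timely.
Step 2: the earliest permitted date is 34 days after October 15, 2007 (when the application fee is paid), i.e. November 18, 2007; done November 19, 2007, after the minimum wait.
Step 3: the window is 10–50 days after November 19, 2007 (when notice is mailed to adjoining owners), so November 29, 2007 through January 8, 2008; done December 3, 2007 — within the window.
Step 4: 84 days after October 14, 2007 (when the application is submitted) is January 6, 2008; not done until January 9, 2008, 3 days after the deadline.

Step 4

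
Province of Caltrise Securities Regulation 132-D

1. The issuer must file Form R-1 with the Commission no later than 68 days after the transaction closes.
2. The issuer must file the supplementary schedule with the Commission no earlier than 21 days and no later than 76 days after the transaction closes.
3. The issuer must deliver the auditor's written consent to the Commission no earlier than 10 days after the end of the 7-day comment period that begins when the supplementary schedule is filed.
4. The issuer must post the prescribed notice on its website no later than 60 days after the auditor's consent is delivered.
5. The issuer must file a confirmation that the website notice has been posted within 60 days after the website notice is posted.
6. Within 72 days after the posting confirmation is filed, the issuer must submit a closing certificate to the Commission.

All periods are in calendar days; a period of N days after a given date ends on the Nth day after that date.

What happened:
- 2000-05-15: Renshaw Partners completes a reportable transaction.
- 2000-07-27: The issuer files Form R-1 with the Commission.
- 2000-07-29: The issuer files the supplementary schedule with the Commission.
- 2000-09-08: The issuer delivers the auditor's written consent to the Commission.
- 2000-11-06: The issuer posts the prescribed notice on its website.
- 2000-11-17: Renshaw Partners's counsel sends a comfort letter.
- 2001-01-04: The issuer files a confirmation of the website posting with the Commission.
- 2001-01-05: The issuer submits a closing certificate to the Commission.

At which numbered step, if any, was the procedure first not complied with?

Step 1

Step 1: 68 days after 2000-05-15 (when the transaction closes) is 2000-07-22; done 2000-07-27 — 5 days late.
Later steps need not be reached.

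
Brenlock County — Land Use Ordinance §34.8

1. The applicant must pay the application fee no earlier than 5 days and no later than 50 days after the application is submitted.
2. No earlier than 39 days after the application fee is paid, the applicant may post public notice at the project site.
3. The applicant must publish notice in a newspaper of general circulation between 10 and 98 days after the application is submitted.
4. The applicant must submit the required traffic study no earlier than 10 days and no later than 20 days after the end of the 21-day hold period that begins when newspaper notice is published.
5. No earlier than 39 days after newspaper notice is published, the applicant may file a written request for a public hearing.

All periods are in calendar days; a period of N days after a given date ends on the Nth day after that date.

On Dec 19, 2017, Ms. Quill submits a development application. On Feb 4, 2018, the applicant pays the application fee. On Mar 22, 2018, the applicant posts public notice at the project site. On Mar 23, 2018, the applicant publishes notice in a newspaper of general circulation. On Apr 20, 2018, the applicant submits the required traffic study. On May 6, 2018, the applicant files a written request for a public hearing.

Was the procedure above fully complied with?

Step 1: the window is 5–50 days after Dec 19, 2017 (when the application is submitted), so Dec 24, 2017 through Feb 7, 2018; done Feb 4, 2018, which is between those dates.
Step 2: the earliest permitted date is 39 days after Feb 4, 2018 (when the application fee is paid), i.e. Mar 15, 2018; done Mar 22, 2018 — permitted.
Step 3: the window is 10–98 days after Dec 19, 2017 (when the application is submitted), so Dec 29, 2017 through Mar 27, 2018; done Mar 23, 2018, which is between those dates.
Step 4: the window is 10–20 days after Apr 13, 2018 (end of the 21-day hold period, which began when newspaper notice is published on Mar 23, 2018), so Apr 23, 2018 through May 3, 2018; done Apr 20, 2018 — 3 days before the window opened.

No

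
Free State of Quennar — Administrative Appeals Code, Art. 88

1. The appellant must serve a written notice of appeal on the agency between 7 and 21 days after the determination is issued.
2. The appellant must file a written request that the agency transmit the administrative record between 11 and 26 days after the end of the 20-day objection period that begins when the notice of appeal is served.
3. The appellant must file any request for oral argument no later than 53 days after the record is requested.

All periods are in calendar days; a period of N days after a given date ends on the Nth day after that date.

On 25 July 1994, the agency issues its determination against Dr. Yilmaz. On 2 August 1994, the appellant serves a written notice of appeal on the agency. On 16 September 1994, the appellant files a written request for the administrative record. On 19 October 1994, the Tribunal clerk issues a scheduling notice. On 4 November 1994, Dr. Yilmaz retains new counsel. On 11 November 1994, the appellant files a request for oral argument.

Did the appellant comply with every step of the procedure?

No

Step 1: the window is 7–21 days after 25 July 1994 (when the determination is issued), so 1 August 1994 through 15 August 1994; done 2 August 1994, which is between those dates.
Step 2: the window is 11–26 days after 22 August 1994 (end of the 20-day objection period, which began when the notice of appeal is served on 2 August 1994), so 2 September 1994 through 17 September 1994; done 16 September 1994 — within the window.
Step 3: 53 days after 16 September 1994 (when the record is requested) is 8 November 1994; 11 November 1994 misses that deadline by 3 days.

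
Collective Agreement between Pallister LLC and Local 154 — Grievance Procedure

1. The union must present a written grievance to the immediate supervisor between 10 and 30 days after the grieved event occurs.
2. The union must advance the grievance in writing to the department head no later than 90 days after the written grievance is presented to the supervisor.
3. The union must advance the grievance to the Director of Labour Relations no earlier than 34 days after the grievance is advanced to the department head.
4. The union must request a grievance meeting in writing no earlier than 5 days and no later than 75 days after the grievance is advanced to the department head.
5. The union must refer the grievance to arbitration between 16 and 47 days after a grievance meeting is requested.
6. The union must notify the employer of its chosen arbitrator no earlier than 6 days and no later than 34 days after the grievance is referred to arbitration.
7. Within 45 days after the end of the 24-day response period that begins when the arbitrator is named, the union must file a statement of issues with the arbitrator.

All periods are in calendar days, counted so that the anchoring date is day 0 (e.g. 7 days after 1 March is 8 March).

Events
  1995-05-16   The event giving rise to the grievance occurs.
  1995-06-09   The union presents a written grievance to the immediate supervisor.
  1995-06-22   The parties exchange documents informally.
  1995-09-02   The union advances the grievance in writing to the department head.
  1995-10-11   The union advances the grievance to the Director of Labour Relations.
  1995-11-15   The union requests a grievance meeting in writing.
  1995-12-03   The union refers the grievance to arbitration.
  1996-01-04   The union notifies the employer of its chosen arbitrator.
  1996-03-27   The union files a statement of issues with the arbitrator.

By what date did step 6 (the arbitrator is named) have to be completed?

1996-01-06

Step 6 runs from 1995-12-03, when the grievance is referred to arbitration. The window is 6–34 days after 1995-12-03; it closes on 1996-01-06.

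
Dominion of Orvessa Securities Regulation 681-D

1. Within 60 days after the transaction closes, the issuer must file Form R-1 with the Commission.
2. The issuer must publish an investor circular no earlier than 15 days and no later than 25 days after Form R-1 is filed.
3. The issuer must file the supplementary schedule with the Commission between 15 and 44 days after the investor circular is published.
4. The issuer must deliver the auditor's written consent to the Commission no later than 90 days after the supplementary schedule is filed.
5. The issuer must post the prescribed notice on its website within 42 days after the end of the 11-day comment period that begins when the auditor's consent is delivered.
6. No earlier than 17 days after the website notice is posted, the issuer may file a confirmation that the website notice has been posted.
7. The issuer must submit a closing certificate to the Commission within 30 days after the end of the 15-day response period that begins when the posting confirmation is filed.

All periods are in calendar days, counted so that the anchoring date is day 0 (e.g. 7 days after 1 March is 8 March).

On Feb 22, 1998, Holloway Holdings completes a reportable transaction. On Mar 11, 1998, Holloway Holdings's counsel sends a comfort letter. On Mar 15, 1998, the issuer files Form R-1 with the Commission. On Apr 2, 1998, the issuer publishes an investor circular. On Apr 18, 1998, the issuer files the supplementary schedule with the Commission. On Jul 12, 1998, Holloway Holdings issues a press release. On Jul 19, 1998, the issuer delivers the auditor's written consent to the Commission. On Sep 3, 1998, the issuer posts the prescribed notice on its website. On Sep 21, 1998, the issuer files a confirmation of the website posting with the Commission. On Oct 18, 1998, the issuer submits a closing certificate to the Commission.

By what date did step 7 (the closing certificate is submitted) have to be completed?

The posting confirmation is filed on Sep 21, 1998; the 15-day response period therefore ends Oct 6, 1998, and step 7 runs from that date. 30 days after Oct 6, 1998 is Nov 5, 1998.

Nov 5, 1998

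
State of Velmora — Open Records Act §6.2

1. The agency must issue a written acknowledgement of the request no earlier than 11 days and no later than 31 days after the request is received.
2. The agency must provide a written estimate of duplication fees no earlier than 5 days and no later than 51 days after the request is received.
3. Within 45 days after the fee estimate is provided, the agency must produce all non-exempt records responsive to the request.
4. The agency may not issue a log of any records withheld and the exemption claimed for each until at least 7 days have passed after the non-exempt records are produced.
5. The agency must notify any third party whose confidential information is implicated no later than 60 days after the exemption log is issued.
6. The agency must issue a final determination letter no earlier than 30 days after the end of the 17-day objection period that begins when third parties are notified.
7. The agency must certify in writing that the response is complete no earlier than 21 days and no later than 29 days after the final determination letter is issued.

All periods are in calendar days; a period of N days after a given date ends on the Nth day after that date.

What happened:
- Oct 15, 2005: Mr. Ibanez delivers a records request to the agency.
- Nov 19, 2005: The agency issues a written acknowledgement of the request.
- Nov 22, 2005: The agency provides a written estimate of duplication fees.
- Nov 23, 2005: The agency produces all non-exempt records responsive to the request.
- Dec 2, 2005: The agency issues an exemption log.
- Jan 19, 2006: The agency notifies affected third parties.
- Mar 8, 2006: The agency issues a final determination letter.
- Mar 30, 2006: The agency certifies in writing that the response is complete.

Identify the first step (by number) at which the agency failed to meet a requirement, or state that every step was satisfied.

Step 1: the window is 11–31 days after Oct 15, 2005 (when the request is received), so Oct 26, 2005 through Nov 15, 2005; Nov 19, 2005 is 4 days past the end of the window.
The procedure was therefore not followed at step 1.

Step 1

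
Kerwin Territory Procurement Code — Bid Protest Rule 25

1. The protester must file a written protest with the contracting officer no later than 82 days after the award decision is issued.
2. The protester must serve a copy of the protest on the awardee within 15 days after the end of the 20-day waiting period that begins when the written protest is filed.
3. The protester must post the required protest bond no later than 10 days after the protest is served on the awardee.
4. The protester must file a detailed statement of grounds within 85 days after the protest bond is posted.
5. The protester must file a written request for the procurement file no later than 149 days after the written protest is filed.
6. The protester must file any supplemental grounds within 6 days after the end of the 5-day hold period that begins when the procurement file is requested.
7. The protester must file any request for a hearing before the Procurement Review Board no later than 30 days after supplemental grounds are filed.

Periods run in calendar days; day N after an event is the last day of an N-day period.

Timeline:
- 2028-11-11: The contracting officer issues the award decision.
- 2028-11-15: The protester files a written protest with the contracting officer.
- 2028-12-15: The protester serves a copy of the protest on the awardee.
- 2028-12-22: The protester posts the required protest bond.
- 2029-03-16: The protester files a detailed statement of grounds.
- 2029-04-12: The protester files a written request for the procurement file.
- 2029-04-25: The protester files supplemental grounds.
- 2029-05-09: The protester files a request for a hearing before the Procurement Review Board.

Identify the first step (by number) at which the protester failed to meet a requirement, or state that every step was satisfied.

Step 6

Step 1: 82 days after 2028-11-11 (when the award decision is issued) is 2029-02-01; completed 2028-11-15, before the deadline.
Step 2: 15 days after 2028-12-05 (end of the 20-day waiting period, which began when the written protest is filed on 2028-11-15) is 2028-12-20; completed 2028-12-15, before the deadline.
Step 3: 10 days after 2028-12-15 (when the protest is served on the awardee) is 2028-12-25; completed 2028-12-22, before the deadline.
Step 4: 85 days after 2028-12-22 (when the protest bond is posted) is 2029-03-17; 2029-03-16 is within that limit.
Step 5: 149 days after 2028-11-15 (when the written protest is filed) is 2029-04-13; completed 2029-04-12, before the deadline.
Step 6: 6 days after 2029-04-17 (end of the 5-day hold period, which began when the procurement file is requested on 2029-04-12) is 2029-04-23; not done until 2029-04-25, 2 days after the deadline.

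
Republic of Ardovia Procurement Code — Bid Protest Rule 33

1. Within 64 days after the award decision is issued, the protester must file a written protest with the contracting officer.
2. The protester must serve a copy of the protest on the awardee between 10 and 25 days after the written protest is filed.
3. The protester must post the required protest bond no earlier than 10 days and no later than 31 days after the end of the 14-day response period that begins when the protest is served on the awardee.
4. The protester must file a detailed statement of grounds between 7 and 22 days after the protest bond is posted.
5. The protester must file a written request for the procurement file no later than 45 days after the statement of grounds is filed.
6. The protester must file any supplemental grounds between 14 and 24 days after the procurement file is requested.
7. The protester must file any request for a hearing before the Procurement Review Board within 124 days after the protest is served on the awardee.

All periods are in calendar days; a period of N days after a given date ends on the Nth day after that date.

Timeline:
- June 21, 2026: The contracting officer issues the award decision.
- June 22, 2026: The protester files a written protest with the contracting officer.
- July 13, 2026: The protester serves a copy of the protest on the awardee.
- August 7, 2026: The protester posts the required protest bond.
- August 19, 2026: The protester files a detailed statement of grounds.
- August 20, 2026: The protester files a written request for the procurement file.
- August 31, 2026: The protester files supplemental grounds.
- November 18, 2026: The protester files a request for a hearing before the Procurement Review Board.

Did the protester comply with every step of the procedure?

No

Step 1: 64 days after June 21, 2026 (when the award decision is issued) is August 24, 2026; done June 22, 2026 — timely.
Step 2: the window is 10–25 days after June 22, 2026 (when the written protest is filed), so July 2, 2026 through July 17, 2026; done July 13, 2026, which is between those dates.
Step 3: the window is 10–31 days after July 27, 2026 (end of the 14-day response period, which began when the protest is served on the awardee on July 13, 2026), so August 6, 2026 through August 27, 2026; done August 7, 2026, which is between those dates.
Step 4: the window is 7–22 days after August 7, 2026 (when the protest bond is posted), so August 14, 2026 through August 29, 2026; August 19, 2026 falls inside that range.
Step 5: 45 days after August 19, 2026 (when the statement of grounds is filed) is October 3, 2026; completed August 20, 2026, before the deadline.
Step 6: the window is 14–24 days after August 20, 2026 (when the procurement file is requested), so September 3, 2026 through September 13, 2026; done August 31, 2026 — 3 days before the window opened.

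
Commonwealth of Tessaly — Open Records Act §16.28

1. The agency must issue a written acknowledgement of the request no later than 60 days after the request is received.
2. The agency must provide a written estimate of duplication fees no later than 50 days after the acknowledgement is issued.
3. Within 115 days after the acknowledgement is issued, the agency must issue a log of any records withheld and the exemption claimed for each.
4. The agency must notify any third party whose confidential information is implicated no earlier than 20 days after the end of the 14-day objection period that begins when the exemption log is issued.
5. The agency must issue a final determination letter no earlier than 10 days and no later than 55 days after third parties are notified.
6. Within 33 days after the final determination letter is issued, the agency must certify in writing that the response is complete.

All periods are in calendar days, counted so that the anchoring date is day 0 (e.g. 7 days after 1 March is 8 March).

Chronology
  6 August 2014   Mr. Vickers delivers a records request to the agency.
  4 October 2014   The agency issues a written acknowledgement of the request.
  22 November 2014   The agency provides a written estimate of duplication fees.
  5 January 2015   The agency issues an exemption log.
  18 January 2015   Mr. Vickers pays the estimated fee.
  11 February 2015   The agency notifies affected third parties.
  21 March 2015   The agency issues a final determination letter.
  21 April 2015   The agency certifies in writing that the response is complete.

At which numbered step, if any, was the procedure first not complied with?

Step 1 — counting 60 days from 6 August 2014 (when the request is received) gives a deadline of 5 October 2014; 4 October 2014 is within that limit.
Step 2 — counting 50 days from 4 October 2014 (when the acknowledgement is issued) gives a deadline of 23 November 2014; 22 November 2014 is within that limit.
Step 3 — counting 115 days from 4 October 2014 (when the acknowledgement is issued) gives a deadline of 27 January 2015; completed 5 January 2015, before the deadline.
Step 4 — must wait 20 days from 19 January 2015 (end of the 14-day objection period, which began when the exemption log is issued on 5 January 2015), so not before 8 February 2015; done 11 February 2015 — permitted.
Step 5 — 10 and 55 days from 11 February 2015 (when third parties are notified) are 21 February 2015 and 7 April 2015 respectively; done 21 March 2015 — within the window.
Step 6 — counting 33 days from 21 March 2015 (when the final determination letter is issued) gives a deadline of 23 April 2015; done 21 April 2015 — timely.

None — every step was satisfied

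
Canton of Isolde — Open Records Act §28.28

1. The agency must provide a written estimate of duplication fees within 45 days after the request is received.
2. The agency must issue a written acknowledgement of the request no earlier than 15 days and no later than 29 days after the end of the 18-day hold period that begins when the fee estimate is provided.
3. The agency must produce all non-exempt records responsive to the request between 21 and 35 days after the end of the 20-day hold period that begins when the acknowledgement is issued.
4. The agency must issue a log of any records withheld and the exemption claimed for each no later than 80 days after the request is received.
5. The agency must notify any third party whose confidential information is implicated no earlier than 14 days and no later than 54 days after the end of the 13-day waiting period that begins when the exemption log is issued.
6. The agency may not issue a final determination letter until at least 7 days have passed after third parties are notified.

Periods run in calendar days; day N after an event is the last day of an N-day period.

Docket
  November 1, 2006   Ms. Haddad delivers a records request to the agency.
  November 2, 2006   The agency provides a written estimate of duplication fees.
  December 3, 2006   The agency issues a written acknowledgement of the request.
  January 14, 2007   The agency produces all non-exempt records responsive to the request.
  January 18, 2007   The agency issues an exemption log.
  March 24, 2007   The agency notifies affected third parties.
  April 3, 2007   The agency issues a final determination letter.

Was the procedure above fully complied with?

No

Step 1: 45 days after November 1, 2006 (when the request is received) is December 16, 2006; done November 2, 2006 — timely.
Step 2: the window is 15–29 days after November 20, 2006 (end of the 18-day hold period, which began when the fee estimate is provided on November 2, 2006), so December 5, 2006 through December 19, 2006; done December 3, 2006 — 2 days before the window opened.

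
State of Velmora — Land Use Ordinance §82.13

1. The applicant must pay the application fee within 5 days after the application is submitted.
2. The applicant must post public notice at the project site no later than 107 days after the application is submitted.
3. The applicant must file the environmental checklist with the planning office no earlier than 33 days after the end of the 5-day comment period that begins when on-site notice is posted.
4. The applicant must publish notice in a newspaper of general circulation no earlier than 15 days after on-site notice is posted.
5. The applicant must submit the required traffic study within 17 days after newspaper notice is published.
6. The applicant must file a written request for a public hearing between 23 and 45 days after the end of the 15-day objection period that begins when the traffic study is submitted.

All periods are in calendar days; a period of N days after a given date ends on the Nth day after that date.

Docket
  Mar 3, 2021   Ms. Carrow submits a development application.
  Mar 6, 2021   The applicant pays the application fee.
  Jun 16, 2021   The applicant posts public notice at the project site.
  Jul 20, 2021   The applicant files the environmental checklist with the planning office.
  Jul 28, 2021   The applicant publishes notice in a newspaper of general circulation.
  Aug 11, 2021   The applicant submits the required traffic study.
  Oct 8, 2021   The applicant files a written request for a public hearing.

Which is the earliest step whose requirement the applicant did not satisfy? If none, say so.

Step 3

Step 1 — counting 5 days from Mar 3, 2021 (when the application is submitted) gives a deadline of Mar 8, 2021; Mar 6, 2021 is within that limit.
Step 2 — counting 107 days from Mar 3, 2021 (when the application is submitted) gives a deadline of Jun 18, 2021; done Jun 16, 2021 — timely.
Step 3 — must wait 33 days from Jun 21, 2021 (end of the 5-day comment period, which began when on-site notice is posted on Jun 16, 2021), so not before Jul 24, 2021; done Jul 20, 2021 — 4 days too early.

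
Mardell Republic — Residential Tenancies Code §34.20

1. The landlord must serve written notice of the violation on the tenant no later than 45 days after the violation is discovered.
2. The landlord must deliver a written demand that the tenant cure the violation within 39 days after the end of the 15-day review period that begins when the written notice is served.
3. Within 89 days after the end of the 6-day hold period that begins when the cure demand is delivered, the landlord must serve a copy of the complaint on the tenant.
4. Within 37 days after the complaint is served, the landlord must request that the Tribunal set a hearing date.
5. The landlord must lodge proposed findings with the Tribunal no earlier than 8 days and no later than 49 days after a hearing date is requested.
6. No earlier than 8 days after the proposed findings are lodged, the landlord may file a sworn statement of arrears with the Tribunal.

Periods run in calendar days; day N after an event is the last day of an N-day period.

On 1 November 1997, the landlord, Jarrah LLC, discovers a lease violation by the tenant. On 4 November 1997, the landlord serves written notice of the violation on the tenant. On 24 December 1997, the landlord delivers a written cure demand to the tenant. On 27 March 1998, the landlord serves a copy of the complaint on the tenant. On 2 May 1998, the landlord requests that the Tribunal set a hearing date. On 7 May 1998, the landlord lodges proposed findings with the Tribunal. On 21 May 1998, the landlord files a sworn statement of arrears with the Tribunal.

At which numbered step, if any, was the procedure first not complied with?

Step 1 — counting 45 days from 1 November 1997 (when the violation is discovered) gives a deadline of 16 December 1997; done 4 November 1997 — timely.
Step 2 — counting 39 days from 19 November 1997 (end of the 15-day review period, which began when the written notice is served on 4 November 1997) gives a deadline of 28 December 1997; completed 24 December 1997, before the deadline.
Step 3 — counting 89 days from 30 December 1997 (end of the 6-day hold period, which began when the cure demand is delivered on 24 December 1997) gives a deadline of 29 March 1998; 27 March 1998 is within that limit.
Step 4 — counting 37 days from 27 March 1998 (when the complaint is served) gives a deadline of 3 May 1998; 2 May 1998 is within that limit.
Step 5 — 8 and 49 days from 2 May 1998 (when a hearing date is requested) are 10 May 1998 and 20 June 1998 respectively; done 7 May 1998 — 3 days before the window opened.

Step 5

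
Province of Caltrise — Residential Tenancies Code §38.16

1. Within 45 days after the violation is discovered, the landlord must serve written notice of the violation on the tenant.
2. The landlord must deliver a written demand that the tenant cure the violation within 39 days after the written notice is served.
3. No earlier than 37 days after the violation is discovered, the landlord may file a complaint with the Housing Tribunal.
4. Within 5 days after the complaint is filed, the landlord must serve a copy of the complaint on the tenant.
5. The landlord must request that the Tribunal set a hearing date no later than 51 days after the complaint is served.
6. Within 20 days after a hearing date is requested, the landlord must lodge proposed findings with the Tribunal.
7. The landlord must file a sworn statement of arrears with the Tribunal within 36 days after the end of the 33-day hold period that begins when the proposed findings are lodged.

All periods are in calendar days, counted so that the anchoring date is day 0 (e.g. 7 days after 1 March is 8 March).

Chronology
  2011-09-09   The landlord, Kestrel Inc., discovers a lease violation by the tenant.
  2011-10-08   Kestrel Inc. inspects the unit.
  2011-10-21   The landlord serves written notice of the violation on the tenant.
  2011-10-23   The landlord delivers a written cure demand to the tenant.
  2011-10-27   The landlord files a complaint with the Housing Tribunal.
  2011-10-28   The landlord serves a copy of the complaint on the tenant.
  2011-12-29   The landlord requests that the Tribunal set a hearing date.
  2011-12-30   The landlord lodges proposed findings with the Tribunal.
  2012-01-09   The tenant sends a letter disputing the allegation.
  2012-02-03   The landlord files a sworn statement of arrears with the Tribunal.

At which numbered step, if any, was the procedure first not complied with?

Step 5

Step 1 — counting 45 days from 2011-09-09 (when the violation is discovered) gives a deadline of 2011-10-24; completed 2011-10-21, before the deadline.
Step 2 — counting 39 days from 2011-10-21 (when the written notice is served) gives a deadline of 2011-11-29; 2011-10-23 is within that limit.
Step 3 — must wait 37 days from 2011-09-09 (when the violation is discovered), so not before 2011-10-16; done 2011-10-27 — permitted.
Step 4 — counting 5 days from 2011-10-27 (when the complaint is filed) gives a deadline of 2011-11-01; completed 2011-10-28, before the deadline.
Step 5 — counting 51 days from 2011-10-28 (when the complaint is served) gives a deadline of 2011-12-18; done 2011-12-29 — 11 days late.
Later steps need not be reached.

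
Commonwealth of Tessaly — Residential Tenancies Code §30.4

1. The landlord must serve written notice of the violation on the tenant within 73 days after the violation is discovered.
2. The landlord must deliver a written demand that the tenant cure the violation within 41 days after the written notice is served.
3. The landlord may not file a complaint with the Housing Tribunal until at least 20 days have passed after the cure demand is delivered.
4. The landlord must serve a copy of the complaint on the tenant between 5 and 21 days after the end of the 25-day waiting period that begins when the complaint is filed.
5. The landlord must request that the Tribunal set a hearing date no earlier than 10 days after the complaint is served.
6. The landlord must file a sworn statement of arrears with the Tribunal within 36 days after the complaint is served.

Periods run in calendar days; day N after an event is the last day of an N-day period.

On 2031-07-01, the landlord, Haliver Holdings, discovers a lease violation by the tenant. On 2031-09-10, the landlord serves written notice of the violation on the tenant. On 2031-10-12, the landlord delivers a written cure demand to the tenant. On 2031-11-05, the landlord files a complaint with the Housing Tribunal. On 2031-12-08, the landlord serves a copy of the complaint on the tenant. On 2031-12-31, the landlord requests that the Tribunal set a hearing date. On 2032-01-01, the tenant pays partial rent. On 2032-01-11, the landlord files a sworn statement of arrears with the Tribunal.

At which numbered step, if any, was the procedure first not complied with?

Step 1 — counting 73 days from 2031-07-01 (when the violation is discovered) gives a deadline of 2031-09-12; completed 2031-09-10, before the deadline.
Step 2 — counting 41 days from 2031-09-10 (when the written notice is served) gives a deadline of 2031-10-21; done 2031-10-12 — timely.
Step 3 — must wait 20 days from 2031-10-12 (when the cure demand is delivered), so not before 2031-11-01; done 2031-11-05, after the minimum wait.
Step 4 — 5 and 21 days from 2031-11-30 (end of the 25-day waiting period, which began when the complaint is filed on 2031-11-05) are 2031-12-05 and 2031-12-21 respectively; done 2031-12-08 — within the window.
Step 5 — must wait 10 days from 2031-12-08 (when the complaint is served), so not before 2031-12-18; done 2031-12-31 — permitted.
Step 6 — counting 36 days from 2031-12-08 (when the complaint is served) gives a deadline of 2032-01-13; completed 2032-01-11, before the deadline.

None — every step was satisfied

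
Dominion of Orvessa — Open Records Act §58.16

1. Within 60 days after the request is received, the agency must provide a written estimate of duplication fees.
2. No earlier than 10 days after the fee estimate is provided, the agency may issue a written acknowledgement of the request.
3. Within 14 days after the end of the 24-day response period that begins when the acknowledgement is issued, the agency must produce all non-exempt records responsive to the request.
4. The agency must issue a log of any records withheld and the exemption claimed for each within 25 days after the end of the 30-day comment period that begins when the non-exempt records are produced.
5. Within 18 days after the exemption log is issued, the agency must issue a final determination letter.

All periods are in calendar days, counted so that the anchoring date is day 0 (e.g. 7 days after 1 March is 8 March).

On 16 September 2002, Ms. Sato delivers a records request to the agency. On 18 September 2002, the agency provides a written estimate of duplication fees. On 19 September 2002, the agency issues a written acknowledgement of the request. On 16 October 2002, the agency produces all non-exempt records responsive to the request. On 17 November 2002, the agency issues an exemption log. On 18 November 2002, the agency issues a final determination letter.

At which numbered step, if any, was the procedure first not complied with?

Step 2

Step 1 — counting 60 days from 16 September 2002 (when the request is received) gives a deadline of 15 November 2002; 18 September 2002 is within that limit.
Step 2 — must wait 10 days from 18 September 2002 (when the fee estimate is provided), so not before 28 September 2002; 19 September 2002 is 9 days before the earliest permitted date.
That is the first point of non-compliance.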